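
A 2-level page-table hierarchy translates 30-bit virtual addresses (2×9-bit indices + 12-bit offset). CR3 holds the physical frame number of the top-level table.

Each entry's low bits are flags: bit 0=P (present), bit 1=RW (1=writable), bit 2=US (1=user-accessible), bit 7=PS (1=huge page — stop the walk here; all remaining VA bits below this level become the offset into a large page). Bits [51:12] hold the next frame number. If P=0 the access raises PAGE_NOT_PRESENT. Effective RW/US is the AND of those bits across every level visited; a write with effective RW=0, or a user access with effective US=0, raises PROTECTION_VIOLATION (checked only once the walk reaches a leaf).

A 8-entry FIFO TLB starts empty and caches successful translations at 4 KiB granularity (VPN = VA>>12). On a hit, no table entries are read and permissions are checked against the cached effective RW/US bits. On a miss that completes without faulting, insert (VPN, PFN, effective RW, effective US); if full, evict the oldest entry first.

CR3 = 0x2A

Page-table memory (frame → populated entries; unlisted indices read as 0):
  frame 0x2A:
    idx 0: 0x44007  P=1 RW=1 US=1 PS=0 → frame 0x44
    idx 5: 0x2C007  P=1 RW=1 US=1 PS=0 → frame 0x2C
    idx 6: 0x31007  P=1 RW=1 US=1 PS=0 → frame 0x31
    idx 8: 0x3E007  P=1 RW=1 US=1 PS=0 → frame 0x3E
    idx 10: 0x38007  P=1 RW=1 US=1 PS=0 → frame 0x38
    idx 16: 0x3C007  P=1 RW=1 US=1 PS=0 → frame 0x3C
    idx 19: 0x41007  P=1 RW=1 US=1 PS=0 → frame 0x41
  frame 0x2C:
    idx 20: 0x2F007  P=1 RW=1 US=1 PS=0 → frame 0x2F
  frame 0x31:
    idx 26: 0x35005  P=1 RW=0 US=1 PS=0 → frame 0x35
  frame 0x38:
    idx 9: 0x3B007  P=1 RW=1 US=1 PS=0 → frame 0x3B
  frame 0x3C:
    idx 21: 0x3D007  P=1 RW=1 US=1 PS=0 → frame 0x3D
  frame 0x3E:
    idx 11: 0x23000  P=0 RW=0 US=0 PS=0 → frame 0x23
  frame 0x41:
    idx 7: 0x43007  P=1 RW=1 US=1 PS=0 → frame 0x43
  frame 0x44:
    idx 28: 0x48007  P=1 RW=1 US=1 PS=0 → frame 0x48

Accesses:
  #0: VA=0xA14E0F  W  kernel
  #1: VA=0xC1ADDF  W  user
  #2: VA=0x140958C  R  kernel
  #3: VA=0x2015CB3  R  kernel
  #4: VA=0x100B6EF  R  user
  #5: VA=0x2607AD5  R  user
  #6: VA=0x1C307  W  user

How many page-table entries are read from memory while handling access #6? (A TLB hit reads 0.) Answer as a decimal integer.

Per-access translation:
#0 VA=0xA14E0F (w,kernel):
  L0: frame=0x2A idx=5 entry=0x2C007 [P=1 RW=1 US=1 PS=0]
  L1: frame=0x2C idx=20 entry=0x2F007 [P=1 RW=1 US=1 PS=0]
  ⇒ phys 0x2FE0F  [2 reads]
#1 VA=0xC1ADDF (w,user):
  L0: frame=0x2A idx=6 entry=0x31007 [P=1 RW=1 US=1 PS=0]
  L1: frame=0x31 idx=26 entry=0x35005 [P=1 RW=0 US=1 PS=0]
  ✗ PROTECTION_VIOLATION  [2 reads]
#2 VA=0x140958C (r,kernel):
  L0: frame=0x2A idx=10 entry=0x38007 [P=1 RW=1 US=1 PS=0]
  L1: frame=0x38 idx=9 entry=0x3B007 [P=1 RW=1 US=1 PS=0]
  ⇒ phys 0x3B58C  [2 reads]
#3 VA=0x2015CB3 (r,kernel):
  L0: frame=0x2A idx=16 entry=0x3C007 [P=1 RW=1 US=1 PS=0]
  L1: frame=0x3C idx=21 entry=0x3D007 [P=1 RW=1 US=1 PS=0]
  ⇒ phys 0x3DCB3  [2 reads]
#4 VA=0x100B6EF (r,user):
  L0: frame=0x2A idx=8 entry=0x3E007 [P=1 RW=1 US=1 PS=0]
  L1: frame=0x3E idx=11 entry=0x23000 [P=0 RW=0 US=0 PS=0]
  ✗ PAGE_NOT_PRESENT  [2 reads]
#5 VA=0x2607AD5 (r,user):
  L0: frame=0x2A idx=19 entry=0x41007 [P=1 RW=1 US=1 PS=0]
  L1: frame=0x41 idx=7 entry=0x43007 [P=1 RW=1 US=1 PS=0]
  ⇒ phys 0x43AD5  [2 reads]
#6 VA=0x1C307 (w,user):
  L0: frame=0x2A idx=0 entry=0x44007 [P=1 RW=1 US=1 PS=0]
  L1: frame=0x44 idx=28 entry=0x48007 [P=1 RW=1 US=1 PS=0]
  ⇒ phys 0x48307  [2 reads]

Entries read for #6: 2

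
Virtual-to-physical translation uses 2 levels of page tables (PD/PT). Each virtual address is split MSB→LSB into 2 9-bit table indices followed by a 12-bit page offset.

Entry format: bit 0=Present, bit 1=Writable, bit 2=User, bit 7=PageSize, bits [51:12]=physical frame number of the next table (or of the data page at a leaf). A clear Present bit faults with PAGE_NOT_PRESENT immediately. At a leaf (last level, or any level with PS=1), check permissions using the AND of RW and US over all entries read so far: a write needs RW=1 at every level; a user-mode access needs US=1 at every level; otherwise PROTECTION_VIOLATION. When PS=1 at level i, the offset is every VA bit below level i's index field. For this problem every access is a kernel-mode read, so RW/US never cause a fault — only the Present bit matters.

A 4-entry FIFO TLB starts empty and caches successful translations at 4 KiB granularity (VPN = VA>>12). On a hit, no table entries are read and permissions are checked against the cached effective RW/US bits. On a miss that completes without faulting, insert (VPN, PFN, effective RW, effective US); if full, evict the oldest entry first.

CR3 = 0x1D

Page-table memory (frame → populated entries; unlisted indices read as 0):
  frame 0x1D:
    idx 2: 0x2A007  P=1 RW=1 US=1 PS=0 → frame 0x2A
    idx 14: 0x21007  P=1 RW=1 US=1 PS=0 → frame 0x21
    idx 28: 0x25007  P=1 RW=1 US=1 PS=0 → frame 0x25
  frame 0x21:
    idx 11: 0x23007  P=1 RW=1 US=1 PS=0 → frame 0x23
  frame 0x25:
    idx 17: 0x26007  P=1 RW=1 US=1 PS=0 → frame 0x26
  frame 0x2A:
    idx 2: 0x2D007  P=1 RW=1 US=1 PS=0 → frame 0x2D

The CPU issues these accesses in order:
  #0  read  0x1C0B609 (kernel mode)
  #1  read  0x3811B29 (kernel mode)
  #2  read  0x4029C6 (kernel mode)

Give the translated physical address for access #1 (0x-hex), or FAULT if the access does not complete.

Walk each access:
#0 VA=0x1C0B609 (r,kernel):
  L0: frame=0x1D idx=14 entry=0x21007 [P=1 RW=1 US=1 PS=0]
  L1: frame=0x21 idx=11 entry=0x23007 [P=1 RW=1 US=1 PS=0]
  ✓ 0x23609  — 2 lookups
#1 VA=0x3811B29 (r,kernel):
  L0: frame=0x1D idx=28 entry=0x25007 [P=1 RW=1 US=1 PS=0]
  L1: frame=0x25 idx=17 entry=0x26007 [P=1 RW=1 US=1 PS=0]
  ✓ 0x26B29  — 2 lookups
#2 VA=0x4029C6 (r,kernel):
  L0: frame=0x1D idx=2 entry=0x2A007 [P=1 RW=1 US=1 PS=0]
  L1: frame=0x2A idx=2 entry=0x2D007 [P=1 RW=1 US=1 PS=0]
  ✓ 0x2D9C6  — 2 lookups

Access #1 PA: 0x26B29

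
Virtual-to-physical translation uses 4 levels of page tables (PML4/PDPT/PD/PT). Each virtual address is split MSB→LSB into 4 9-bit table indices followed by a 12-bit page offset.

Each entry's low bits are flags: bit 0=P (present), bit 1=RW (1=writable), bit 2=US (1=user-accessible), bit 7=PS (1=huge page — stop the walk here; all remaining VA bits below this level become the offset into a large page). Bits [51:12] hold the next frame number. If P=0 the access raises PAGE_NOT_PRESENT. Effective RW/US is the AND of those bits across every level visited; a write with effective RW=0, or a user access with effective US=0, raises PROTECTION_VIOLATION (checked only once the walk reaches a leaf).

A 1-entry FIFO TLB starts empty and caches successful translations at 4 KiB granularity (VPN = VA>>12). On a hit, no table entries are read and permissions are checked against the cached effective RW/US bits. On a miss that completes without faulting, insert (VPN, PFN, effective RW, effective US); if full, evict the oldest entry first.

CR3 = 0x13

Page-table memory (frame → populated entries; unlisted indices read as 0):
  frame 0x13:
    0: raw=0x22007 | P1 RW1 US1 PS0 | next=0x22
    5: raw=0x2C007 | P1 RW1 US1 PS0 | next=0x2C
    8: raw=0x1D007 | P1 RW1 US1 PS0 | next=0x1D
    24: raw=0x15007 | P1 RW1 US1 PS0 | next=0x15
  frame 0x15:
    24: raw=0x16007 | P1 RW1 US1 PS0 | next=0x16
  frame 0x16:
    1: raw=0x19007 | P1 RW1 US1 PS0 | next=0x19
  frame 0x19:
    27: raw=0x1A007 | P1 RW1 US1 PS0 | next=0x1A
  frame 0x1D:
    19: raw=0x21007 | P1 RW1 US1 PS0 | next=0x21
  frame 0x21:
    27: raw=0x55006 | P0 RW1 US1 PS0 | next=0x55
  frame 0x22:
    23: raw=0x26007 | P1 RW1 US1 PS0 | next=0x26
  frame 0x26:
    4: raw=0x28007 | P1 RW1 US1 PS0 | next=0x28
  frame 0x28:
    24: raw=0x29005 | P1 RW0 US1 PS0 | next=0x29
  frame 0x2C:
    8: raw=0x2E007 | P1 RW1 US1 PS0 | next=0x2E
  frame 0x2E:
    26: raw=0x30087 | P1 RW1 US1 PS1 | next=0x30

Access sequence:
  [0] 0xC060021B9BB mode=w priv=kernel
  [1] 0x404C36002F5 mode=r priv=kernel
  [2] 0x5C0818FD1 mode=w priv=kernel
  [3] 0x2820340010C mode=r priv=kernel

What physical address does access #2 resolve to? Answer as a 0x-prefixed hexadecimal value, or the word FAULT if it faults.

Per-access translation:
#0 VA=0xC060021B9BB (w,kernel):
  L0: frame=0x13 idx=24 entry=0x15007 [P=1 RW=1 US=1 PS=0]
  L1: frame=0x15 idx=24 entry=0x16007 [P=1 RW=1 US=1 PS=0]
  L2: frame=0x16 idx=1 entry=0x19007 [P=1 RW=1 US=1 PS=0]
  L3: frame=0x19 idx=27 entry=0x1A007 [P=1 RW=1 US=1 PS=0]
  ⇒ phys 0x1A9BB  [4 reads]
#1 VA=0x404C36002F5 (r,kernel):
  L0: frame=0x13 idx=8 entry=0x1D007 [P=1 RW=1 US=1 PS=0]
  L1: frame=0x1D idx=19 entry=0x21007 [P=1 RW=1 US=1 PS=0]
  L2: frame=0x21 idx=27 entry=0x55006 [P=0 RW=1 US=1 PS=0]
  ✗ PAGE_NOT_PRESENT  [3 reads]
#2 VA=0x5C0818FD1 (w,kernel):
  L0: frame=0x13 idx=0 entry=0x22007 [P=1 RW=1 US=1 PS=0]
  L1: frame=0x22 idx=23 entry=0x26007 [P=1 RW=1 US=1 PS=0]
  L2: frame=0x26 idx=4 entry=0x28007 [P=1 RW=1 US=1 PS=0]
  L3: frame=0x28 idx=24 entry=0x29005 [P=1 RW=0 US=1 PS=0]
  ✗ PROTECTION_VIOLATION  [4 reads]
#3 VA=0x2820340010C (r,kernel):
  L0: frame=0x13 idx=5 entry=0x2C007 [P=1 RW=1 US=1 PS=0]
  L1: frame=0x2C idx=8 entry=0x2E007 [P=1 RW=1 US=1 PS=0]
  L2: frame=0x2E idx=26 entry=0x30087 [P=1 RW=1 US=1 PS=1]
  ⇒ phys 0x3010C (huge @L2)  [3 reads]

Access #2 PA: FAULT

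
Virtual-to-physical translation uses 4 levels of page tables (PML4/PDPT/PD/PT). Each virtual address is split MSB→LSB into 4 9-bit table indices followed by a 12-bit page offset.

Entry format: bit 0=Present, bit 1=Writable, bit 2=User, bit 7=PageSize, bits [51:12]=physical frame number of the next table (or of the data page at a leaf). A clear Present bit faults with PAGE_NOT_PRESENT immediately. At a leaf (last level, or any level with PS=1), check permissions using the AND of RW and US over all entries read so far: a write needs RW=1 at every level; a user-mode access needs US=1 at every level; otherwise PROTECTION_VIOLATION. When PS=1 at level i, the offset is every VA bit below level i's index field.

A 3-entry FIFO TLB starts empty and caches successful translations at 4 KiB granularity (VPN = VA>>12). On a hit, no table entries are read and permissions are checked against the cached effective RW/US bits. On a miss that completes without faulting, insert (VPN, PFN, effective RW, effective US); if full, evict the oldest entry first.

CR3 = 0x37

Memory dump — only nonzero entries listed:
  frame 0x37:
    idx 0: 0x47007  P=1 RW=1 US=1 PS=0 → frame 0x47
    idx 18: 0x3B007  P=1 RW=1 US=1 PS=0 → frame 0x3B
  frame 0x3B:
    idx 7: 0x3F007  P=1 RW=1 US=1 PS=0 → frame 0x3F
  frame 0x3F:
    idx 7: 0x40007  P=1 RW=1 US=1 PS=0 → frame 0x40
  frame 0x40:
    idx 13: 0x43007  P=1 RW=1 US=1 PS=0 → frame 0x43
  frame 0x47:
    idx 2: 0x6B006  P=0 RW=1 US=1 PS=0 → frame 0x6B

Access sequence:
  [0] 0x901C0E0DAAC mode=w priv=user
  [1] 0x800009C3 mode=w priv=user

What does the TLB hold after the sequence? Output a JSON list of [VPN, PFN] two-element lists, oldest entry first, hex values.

Walk each access:
#0 VA=0x901C0E0DAAC (w,user):
  L0: frame=0x37 idx=18 entry=0x3B007 [P=1 RW=1 US=1 PS=0]
  L1: frame=0x3B idx=7 entry=0x3F007 [P=1 RW=1 US=1 PS=0]
  L2: frame=0x3F idx=7 entry=0x40007 [P=1 RW=1 US=1 PS=0]
  L3: frame=0x40 idx=13 entry=0x43007 [P=1 RW=1 US=1 PS=0]
  ⇒ phys 0x43AAC  [4 reads]
#1 VA=0x800009C3 (w,user):
  L0: frame=0x37 idx=0 entry=0x47007 [P=1 RW=1 US=1 PS=0]
  L1: frame=0x47 idx=2 entry=0x6B006 [P=0 RW=1 US=1 PS=0]
  ⇒ fault: PAGE_NOT_PRESENT  — 2 lookups

TLB: [["0x901C0E0D", "0x43"]]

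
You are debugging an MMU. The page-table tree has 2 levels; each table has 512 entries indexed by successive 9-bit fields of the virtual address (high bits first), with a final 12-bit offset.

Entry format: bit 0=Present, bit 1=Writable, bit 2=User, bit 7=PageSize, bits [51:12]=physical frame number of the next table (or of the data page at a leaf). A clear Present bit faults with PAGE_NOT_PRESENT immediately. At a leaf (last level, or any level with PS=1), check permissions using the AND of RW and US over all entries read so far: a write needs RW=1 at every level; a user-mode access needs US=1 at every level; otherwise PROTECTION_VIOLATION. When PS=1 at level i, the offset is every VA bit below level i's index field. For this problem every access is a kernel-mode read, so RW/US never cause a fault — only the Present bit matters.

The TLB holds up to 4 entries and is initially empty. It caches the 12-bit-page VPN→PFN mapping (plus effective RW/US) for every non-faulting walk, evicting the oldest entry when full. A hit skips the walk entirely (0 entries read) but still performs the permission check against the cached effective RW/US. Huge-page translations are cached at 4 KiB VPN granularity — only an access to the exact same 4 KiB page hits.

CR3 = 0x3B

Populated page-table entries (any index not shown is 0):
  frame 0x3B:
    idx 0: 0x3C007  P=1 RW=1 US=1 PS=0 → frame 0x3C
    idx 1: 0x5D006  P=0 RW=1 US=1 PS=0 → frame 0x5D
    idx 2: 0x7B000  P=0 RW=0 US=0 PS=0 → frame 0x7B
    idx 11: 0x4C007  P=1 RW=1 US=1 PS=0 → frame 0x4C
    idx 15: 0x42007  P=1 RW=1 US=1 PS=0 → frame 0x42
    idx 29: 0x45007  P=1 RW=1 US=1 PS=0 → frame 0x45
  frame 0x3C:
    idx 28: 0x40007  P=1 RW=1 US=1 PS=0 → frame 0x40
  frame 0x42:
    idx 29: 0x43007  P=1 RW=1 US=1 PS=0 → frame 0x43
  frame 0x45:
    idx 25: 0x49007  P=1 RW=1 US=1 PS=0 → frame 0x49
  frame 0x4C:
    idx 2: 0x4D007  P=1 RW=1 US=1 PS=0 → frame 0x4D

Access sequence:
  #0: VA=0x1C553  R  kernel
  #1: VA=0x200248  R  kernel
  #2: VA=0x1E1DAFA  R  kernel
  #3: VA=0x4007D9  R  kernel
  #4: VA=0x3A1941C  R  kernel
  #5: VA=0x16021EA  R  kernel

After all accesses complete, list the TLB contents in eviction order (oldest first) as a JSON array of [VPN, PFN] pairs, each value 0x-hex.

Trace:
#0 VA=0x1C553 (r,kernel):
  lvl0: tbl 0x3B, slot 0 ⇒ 0x3C007 (P1/RW1/US1/PS0)
  lvl1: tbl 0x3C, slot 28 ⇒ 0x40007 (P1/RW1/US1/PS0)
  → PA=0x40553  (2 entries read)
#1 VA=0x200248 (r,kernel):
  lvl0: tbl 0x3B, slot 1 ⇒ 0x5D006 (P0/RW1/US1/PS0)
  ✗ PAGE_NOT_PRESENT  [1 reads]
#2 VA=0x1E1DAFA (r,kernel):
  lvl0: tbl 0x3B, slot 15 ⇒ 0x42007 (P1/RW1/US1/PS0)
  lvl1: tbl 0x42, slot 29 ⇒ 0x43007 (P1/RW1/US1/PS0)
  → PA=0x43AFA  (2 entries read)
#3 VA=0x4007D9 (r,kernel):
  lvl0: tbl 0x3B, slot 2 ⇒ 0x7B000 (P0/RW0/US0/PS0)
  ✗ PAGE_NOT_PRESENT  [1 reads]
#4 VA=0x3A1941C (r,kernel):
  lvl0: tbl 0x3B, slot 29 ⇒ 0x45007 (P1/RW1/US1/PS0)
  lvl1: tbl 0x45, slot 25 ⇒ 0x49007 (P1/RW1/US1/PS0)
  → PA=0x4941C  (2 entries read)
#5 VA=0x16021EA (r,kernel):
  lvl0: tbl 0x3B, slot 11 ⇒ 0x4C007 (P1/RW1/US1/PS0)
  lvl1: tbl 0x4C, slot 2 ⇒ 0x4D007 (P1/RW1/US1/PS0)
  → PA=0x4D1EA  (2 entries read)

TLB: [["0x1C", "0x40"], ["0x1E1D", "0x43"], ["0x3A19", "0x49"], ["0x1602", "0x4D"]]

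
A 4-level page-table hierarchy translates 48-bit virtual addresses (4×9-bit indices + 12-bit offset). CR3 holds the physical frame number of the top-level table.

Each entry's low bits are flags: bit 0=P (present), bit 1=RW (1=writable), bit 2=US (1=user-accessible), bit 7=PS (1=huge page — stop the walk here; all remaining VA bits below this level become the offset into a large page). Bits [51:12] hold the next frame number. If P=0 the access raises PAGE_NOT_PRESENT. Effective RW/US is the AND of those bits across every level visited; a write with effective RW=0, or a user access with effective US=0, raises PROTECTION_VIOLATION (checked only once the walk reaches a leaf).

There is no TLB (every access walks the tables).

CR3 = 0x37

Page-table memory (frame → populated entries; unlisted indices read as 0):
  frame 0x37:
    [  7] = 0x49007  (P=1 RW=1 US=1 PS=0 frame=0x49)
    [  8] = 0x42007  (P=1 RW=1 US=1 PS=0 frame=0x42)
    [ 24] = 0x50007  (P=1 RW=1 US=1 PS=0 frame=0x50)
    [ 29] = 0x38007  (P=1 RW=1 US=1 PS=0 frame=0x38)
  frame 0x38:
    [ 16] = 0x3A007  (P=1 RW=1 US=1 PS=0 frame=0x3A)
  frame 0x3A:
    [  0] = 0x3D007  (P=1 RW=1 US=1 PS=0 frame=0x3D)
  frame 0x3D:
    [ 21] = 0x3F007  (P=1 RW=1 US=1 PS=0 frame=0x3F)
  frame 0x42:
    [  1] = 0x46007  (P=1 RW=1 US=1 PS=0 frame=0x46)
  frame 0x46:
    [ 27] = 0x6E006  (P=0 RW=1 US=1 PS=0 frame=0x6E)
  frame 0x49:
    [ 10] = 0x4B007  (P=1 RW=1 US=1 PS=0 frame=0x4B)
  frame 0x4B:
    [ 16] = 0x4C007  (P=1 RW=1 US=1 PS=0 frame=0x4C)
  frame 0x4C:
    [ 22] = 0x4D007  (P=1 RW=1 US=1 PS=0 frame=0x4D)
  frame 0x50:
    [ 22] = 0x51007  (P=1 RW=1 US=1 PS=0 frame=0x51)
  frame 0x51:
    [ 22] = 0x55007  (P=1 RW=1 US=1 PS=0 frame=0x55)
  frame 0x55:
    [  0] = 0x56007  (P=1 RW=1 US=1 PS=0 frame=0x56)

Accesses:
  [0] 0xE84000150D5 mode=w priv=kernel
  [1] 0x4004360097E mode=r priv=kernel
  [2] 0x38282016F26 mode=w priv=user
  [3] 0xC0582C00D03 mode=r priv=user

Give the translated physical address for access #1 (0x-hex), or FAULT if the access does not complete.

Walk each access:
#0 VA=0xE84000150D5 (w,kernel):
  L0 @0x37[29] → 0x38007  P=1,RW=1,US=1,PS=0
  L1 @0x38[16] → 0x3A007  P=1,RW=1,US=1,PS=0
  L2 @0x3A[0] → 0x3D007  P=1,RW=1,US=1,PS=0
  L3 @0x3D[21] → 0x3F007  P=1,RW=1,US=1,PS=0
  ✓ 0x3F0D5  — 4 lookups
#1 VA=0x4004360097E (r,kernel):
  L0 @0x37[8] → 0x42007  P=1,RW=1,US=1,PS=0
  L1 @0x42[1] → 0x46007  P=1,RW=1,US=1,PS=0
  L2 @0x46[27] → 0x6E006  P=0,RW=1,US=1,PS=0
  ✗ PAGE_NOT_PRESENT  [3 reads]
#2 VA=0x38282016F26 (w,user):
  L0 @0x37[7] → 0x49007  P=1,RW=1,US=1,PS=0
  L1 @0x49[10] → 0x4B007  P=1,RW=1,US=1,PS=0
  L2 @0x4B[16] → 0x4C007  P=1,RW=1,US=1,PS=0
  L3 @0x4C[22] → 0x4D007  P=1,RW=1,US=1,PS=0
  ✓ 0x4DF26  — 4 lookups
#3 VA=0xC0582C00D03 (r,user):
  L0 @0x37[24] → 0x50007  P=1,RW=1,US=1,PS=0
  L1 @0x50[22] → 0x51007  P=1,RW=1,US=1,PS=0
  L2 @0x51[22] → 0x55007  P=1,RW=1,US=1,PS=0
  L3 @0x55[0] → 0x56007  P=1,RW=1,US=1,PS=0
  ✓ 0x56D03  — 4 lookups

Access #1 PA: FAULT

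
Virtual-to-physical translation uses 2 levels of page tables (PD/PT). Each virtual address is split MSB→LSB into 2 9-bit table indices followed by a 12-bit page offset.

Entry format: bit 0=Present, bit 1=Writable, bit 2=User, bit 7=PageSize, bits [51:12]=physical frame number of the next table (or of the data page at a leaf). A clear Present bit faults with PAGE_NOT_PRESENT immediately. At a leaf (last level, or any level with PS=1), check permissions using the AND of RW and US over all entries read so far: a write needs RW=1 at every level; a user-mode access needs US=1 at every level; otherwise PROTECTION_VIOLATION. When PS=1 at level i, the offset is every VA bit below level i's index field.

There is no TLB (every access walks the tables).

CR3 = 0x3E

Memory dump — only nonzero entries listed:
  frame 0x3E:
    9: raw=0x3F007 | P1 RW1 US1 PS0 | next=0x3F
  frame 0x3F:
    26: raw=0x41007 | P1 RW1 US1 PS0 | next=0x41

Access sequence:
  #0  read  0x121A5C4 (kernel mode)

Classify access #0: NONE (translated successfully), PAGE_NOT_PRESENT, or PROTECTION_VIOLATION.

Trace:
#0 VA=0x121A5C4 (r,kernel):
  [0] read 0x3E idx=9: raw=0x3F007 flags P=1 W=1 U=1 S=0
  [1] read 0x3F idx=26: raw=0x41007 flags P=1 W=1 U=1 S=0
  → PA=0x415C4  (2 entries read)

Access #0 fault: NONE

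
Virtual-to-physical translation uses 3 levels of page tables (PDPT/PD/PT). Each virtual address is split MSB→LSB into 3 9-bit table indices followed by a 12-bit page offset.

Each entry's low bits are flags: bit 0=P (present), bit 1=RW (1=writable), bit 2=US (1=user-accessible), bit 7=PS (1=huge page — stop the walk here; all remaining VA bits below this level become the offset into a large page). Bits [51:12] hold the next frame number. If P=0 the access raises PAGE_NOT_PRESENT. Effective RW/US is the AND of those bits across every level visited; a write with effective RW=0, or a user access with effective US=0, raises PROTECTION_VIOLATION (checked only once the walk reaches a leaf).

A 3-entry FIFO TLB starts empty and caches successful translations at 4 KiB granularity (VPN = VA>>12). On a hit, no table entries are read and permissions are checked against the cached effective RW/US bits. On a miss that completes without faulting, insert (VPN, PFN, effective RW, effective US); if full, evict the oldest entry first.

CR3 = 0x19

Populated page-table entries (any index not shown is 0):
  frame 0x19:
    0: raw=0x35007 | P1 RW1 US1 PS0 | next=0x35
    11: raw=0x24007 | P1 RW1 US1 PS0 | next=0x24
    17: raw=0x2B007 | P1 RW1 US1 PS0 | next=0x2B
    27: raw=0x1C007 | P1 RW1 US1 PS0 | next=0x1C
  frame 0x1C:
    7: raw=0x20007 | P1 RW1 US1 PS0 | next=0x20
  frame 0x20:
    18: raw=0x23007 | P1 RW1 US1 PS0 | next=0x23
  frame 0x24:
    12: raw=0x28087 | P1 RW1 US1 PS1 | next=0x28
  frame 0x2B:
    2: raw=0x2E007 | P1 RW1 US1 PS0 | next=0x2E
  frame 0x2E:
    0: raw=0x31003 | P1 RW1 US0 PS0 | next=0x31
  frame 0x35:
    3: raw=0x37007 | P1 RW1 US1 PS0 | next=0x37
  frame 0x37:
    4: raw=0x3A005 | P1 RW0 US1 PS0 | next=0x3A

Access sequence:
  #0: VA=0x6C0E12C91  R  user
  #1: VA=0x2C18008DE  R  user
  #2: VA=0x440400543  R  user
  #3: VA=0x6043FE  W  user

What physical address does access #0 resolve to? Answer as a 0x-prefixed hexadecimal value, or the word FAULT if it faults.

Per-access translation:
#0 VA=0x6C0E12C91 (r,user):
  lvl0: tbl 0x19, slot 27 ⇒ 0x1C007 (P1/RW1/US1/PS0)
  lvl1: tbl 0x1C, slot 7 ⇒ 0x20007 (P1/RW1/US1/PS0)
  lvl2: tbl 0x20, slot 18 ⇒ 0x23007 (P1/RW1/US1/PS0)
  ✓ 0x23C91  — 3 lookups
#1 VA=0x2C18008DE (r,user):
  lvl0: tbl 0x19, slot 11 ⇒ 0x24007 (P1/RW1/US1/PS0)
  lvl1: tbl 0x24, slot 12 ⇒ 0x28087 (P1/RW1/US1/PS1)
  ✓ 0x288DE (huge @L1)  — 2 lookups
#2 VA=0x440400543 (r,user):
  lvl0: tbl 0x19, slot 17 ⇒ 0x2B007 (P1/RW1/US1/PS0)
  lvl1: tbl 0x2B, slot 2 ⇒ 0x2E007 (P1/RW1/US1/PS0)
  lvl2: tbl 0x2E, slot 0 ⇒ 0x31003 (P1/RW1/US0/PS0)
  ✗ PROTECTION_VIOLATION  [3 reads]
#3 VA=0x6043FE (w,user):
  lvl0: tbl 0x19, slot 0 ⇒ 0x35007 (P1/RW1/US1/PS0)
  lvl1: tbl 0x35, slot 3 ⇒ 0x37007 (P1/RW1/US1/PS0)
  lvl2: tbl 0x37, slot 4 ⇒ 0x3A005 (P1/RW0/US1/PS0)
  ✗ PROTECTION_VIOLATION  [3 reads]

Access #0 PA: 0x23C91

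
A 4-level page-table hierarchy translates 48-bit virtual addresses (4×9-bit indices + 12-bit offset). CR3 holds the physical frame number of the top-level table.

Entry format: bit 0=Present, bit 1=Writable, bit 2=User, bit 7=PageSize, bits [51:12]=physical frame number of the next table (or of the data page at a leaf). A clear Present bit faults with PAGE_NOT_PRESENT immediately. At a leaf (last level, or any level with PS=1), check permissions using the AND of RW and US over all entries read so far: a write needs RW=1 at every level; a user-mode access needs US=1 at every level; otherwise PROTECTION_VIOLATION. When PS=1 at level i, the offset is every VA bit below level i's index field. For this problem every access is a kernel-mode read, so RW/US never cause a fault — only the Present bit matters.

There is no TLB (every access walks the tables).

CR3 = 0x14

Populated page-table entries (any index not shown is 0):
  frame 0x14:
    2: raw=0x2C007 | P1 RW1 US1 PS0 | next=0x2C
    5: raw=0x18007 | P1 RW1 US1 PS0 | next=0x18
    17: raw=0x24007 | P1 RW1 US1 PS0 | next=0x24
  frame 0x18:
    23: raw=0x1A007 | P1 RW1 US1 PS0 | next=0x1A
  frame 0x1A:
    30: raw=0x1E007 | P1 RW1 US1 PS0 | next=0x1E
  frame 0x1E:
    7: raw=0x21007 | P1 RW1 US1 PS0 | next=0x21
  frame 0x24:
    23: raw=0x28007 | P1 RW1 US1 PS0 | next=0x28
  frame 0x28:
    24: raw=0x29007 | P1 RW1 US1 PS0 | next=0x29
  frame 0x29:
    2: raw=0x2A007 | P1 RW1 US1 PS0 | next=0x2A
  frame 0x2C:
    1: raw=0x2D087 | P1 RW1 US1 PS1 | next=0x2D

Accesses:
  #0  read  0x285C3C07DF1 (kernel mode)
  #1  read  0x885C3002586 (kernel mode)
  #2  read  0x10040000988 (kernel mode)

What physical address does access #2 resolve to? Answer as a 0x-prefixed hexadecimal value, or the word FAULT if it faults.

Trace:
#0 VA=0x285C3C07DF1 (r,kernel):
  lvl0: tbl 0x14, slot 5 ⇒ 0x18007 (P1/RW1/US1/PS0)
  lvl1: tbl 0x18, slot 23 ⇒ 0x1A007 (P1/RW1/US1/PS0)
  lvl2: tbl 0x1A, slot 30 ⇒ 0x1E007 (P1/RW1/US1/PS0)
  lvl3: tbl 0x1E, slot 7 ⇒ 0x21007 (P1/RW1/US1/PS0)
  ✓ 0x21DF1  — 4 lookups
#1 VA=0x885C3002586 (r,kernel):
  lvl0: tbl 0x14, slot 17 ⇒ 0x24007 (P1/RW1/US1/PS0)
  lvl1: tbl 0x24, slot 23 ⇒ 0x28007 (P1/RW1/US1/PS0)
  lvl2: tbl 0x28, slot 24 ⇒ 0x29007 (P1/RW1/US1/PS0)
  lvl3: tbl 0x29, slot 2 ⇒ 0x2A007 (P1/RW1/US1/PS0)
  ✓ 0x2A586  — 4 lookups
#2 VA=0x10040000988 (r,kernel):
  lvl0: tbl 0x14, slot 2 ⇒ 0x2C007 (P1/RW1/US1/PS0)
  lvl1: tbl 0x2C, slot 1 ⇒ 0x2D087 (P1/RW1/US1/PS1)
  ✓ 0x2D988 (huge @L1)  — 2 lookups

Access #2 PA: 0x2D988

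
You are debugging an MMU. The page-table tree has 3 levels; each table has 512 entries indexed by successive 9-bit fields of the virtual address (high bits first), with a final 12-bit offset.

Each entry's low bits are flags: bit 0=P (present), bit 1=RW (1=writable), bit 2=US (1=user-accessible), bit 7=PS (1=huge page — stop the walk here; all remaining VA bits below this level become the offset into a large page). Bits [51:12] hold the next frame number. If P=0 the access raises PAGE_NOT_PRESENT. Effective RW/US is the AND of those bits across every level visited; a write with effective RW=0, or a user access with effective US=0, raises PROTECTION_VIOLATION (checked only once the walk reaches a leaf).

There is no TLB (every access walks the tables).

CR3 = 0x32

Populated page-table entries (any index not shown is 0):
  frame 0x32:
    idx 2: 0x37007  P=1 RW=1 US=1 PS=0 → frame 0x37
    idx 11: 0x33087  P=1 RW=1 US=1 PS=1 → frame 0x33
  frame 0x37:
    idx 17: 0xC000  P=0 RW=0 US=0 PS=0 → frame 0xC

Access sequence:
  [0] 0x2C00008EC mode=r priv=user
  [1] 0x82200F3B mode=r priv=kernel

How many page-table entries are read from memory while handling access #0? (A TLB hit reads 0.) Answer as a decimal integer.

Walk each access:
#0 VA=0x2C00008EC (r,user):
  lvl0: tbl 0x32, slot 11 ⇒ 0x33087 (P1/RW1/US1/PS1)
  ⇒ phys 0x338EC (huge @L0)  [1 reads]
#1 VA=0x82200F3B (r,kernel):
  lvl0: tbl 0x32, slot 2 ⇒ 0x37007 (P1/RW1/US1/PS0)
  lvl1: tbl 0x37, slot 17 ⇒ 0xC000 (P0/RW0/US0/PS0)
  ⇒ fault: PAGE_NOT_PRESENT  — 2 lookups

Entries read for #0: 1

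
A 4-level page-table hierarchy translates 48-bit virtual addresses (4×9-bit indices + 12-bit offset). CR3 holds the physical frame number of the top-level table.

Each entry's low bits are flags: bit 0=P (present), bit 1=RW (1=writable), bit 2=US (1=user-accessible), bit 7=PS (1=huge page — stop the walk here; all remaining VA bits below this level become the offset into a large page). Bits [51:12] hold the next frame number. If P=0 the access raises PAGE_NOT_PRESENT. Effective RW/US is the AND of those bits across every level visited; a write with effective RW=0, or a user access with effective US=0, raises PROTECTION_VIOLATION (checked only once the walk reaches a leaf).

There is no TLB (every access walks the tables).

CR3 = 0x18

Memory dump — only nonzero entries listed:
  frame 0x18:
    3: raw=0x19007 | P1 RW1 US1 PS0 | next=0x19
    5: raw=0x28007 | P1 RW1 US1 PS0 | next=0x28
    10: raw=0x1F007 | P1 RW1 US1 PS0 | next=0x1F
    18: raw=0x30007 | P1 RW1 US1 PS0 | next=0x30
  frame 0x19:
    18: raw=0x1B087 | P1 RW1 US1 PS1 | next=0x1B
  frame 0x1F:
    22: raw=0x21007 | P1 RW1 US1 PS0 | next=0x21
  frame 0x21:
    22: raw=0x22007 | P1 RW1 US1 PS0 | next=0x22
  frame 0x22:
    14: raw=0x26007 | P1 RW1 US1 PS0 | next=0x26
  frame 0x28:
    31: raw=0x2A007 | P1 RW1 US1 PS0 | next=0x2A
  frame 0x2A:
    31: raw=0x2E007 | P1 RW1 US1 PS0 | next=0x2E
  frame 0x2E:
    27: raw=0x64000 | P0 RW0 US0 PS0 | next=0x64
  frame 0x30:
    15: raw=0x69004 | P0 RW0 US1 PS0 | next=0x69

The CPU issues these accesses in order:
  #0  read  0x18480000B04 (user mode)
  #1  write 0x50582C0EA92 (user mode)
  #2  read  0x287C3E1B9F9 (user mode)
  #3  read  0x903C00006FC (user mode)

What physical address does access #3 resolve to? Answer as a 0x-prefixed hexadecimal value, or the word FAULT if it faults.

Per-access translation:
#0 VA=0x18480000B04 (r,user):
  lvl0: tbl 0x18, slot 3 ⇒ 0x19007 (P1/RW1/US1/PS0)
  lvl1: tbl 0x19, slot 18 ⇒ 0x1B087 (P1/RW1/US1/PS1)
  ⇒ phys 0x1BB04 (huge @L1)  [2 reads]
#1 VA=0x50582C0EA92 (w,user):
  lvl0: tbl 0x18, slot 10 ⇒ 0x1F007 (P1/RW1/US1/PS0)
  lvl1: tbl 0x1F, slot 22 ⇒ 0x21007 (P1/RW1/US1/PS0)
  lvl2: tbl 0x21, slot 22 ⇒ 0x22007 (P1/RW1/US1/PS0)
  lvl3: tbl 0x22, slot 14 ⇒ 0x26007 (P1/RW1/US1/PS0)
  ⇒ phys 0x26A92  [4 reads]
#2 VA=0x287C3E1B9F9 (r,user):
  lvl0: tbl 0x18, slot 5 ⇒ 0x28007 (P1/RW1/US1/PS0)
  lvl1: tbl 0x28, slot 31 ⇒ 0x2A007 (P1/RW1/US1/PS0)
  lvl2: tbl 0x2A, slot 31 ⇒ 0x2E007 (P1/RW1/US1/PS0)
  lvl3: tbl 0x2E, slot 27 ⇒ 0x64000 (P0/RW0/US0/PS0)
  → PAGE_NOT_PRESENT  (4 entries read)
#3 VA=0x903C00006FC (r,user):
  lvl0: tbl 0x18, slot 18 ⇒ 0x30007 (P1/RW1/US1/PS0)
  lvl1: tbl 0x30, slot 15 ⇒ 0x69004 (P0/RW0/US1/PS0)
  → PAGE_NOT_PRESENT  (2 entries read)

Access #3 PA: FAULT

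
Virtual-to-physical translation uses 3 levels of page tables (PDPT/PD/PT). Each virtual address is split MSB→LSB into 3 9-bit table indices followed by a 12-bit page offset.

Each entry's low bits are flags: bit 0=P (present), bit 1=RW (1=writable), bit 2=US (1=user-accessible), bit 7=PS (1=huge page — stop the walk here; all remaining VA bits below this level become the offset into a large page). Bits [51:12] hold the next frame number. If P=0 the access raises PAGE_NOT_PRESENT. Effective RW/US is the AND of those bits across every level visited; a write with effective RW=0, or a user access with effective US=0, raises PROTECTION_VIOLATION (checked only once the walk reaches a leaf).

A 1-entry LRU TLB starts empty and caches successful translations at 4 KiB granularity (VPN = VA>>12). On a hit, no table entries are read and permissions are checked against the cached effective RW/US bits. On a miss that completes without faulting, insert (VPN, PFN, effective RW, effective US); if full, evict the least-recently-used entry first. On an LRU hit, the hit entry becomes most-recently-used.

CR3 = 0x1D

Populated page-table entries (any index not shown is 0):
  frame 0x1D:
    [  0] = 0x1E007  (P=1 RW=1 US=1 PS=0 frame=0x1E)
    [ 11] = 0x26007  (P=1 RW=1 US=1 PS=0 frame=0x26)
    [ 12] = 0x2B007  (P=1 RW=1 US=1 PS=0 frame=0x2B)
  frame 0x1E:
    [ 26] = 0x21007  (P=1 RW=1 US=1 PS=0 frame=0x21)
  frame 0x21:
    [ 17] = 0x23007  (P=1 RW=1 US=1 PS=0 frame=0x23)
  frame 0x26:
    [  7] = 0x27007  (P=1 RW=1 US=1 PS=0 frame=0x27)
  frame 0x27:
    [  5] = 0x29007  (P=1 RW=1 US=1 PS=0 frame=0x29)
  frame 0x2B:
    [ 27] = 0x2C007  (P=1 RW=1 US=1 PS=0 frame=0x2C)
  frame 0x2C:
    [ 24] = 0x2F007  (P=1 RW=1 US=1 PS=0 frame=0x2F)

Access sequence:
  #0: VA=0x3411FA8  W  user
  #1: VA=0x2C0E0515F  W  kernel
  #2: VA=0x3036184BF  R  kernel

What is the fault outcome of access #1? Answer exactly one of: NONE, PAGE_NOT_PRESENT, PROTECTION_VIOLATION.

Trace:
#0 VA=0x3411FA8 (w,user):
  L0 @0x1D[0] → 0x1E007  P=1,RW=1,US=1,PS=0
  L1 @0x1E[26] → 0x21007  P=1,RW=1,US=1,PS=0
  L2 @0x21[17] → 0x23007  P=1,RW=1,US=1,PS=0
  ⇒ phys 0x23FA8  [3 reads]
#1 VA=0x2C0E0515F (w,kernel):
  L0 @0x1D[11] → 0x26007  P=1,RW=1,US=1,PS=0
  L1 @0x26[7] → 0x27007  P=1,RW=1,US=1,PS=0
  L2 @0x27[5] → 0x29007  P=1,RW=1,US=1,PS=0
  ⇒ phys 0x2915F  [3 reads]
#2 VA=0x3036184BF (r,kernel):
  L0 @0x1D[12] → 0x2B007  P=1,RW=1,US=1,PS=0
  L1 @0x2B[27] → 0x2C007  P=1,RW=1,US=1,PS=0
  L2 @0x2C[24] → 0x2F007  P=1,RW=1,US=1,PS=0
  ⇒ phys 0x2F4BF  [3 reads]

Access #1 fault: NONE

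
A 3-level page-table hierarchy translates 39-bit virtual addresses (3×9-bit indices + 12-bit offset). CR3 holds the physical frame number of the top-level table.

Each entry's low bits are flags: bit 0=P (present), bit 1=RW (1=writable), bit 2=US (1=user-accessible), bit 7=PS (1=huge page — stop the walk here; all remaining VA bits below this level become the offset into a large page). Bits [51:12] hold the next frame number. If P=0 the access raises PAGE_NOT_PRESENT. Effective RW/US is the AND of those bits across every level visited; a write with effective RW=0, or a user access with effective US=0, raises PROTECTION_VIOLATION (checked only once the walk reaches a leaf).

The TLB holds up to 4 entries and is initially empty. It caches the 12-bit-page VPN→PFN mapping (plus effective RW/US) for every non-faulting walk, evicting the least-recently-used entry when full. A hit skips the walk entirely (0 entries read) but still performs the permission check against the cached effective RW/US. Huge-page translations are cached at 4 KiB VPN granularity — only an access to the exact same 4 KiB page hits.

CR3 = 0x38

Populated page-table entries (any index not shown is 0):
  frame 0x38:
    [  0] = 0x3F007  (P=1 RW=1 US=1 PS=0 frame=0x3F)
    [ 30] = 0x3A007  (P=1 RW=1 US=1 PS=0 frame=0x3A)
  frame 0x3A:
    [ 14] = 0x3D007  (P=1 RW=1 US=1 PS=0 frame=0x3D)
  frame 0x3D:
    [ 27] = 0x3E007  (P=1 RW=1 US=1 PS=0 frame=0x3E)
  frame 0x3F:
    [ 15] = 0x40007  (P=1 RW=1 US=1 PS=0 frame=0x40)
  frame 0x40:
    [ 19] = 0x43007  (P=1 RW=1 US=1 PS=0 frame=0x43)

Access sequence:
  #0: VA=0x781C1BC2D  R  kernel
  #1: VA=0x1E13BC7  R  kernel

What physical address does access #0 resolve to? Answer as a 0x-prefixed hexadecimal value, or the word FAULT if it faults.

Per-access translation:
#0 VA=0x781C1BC2D (r,kernel):
  lvl0: tbl 0x38, slot 30 ⇒ 0x3A007 (P1/RW1/US1/PS0)
  lvl1: tbl 0x3A, slot 14 ⇒ 0x3D007 (P1/RW1/US1/PS0)
  lvl2: tbl 0x3D, slot 27 ⇒ 0x3E007 (P1/RW1/US1/PS0)
  → PA=0x3EC2D  (3 entries read)
#1 VA=0x1E13BC7 (r,kernel):
  lvl0: tbl 0x38, slot 0 ⇒ 0x3F007 (P1/RW1/US1/PS0)
  lvl1: tbl 0x3F, slot 15 ⇒ 0x40007 (P1/RW1/US1/PS0)
  lvl2: tbl 0x40, slot 19 ⇒ 0x43007 (P1/RW1/US1/PS0)
  → PA=0x43BC7  (3 entries read)

Access #0 PA: 0x3EC2D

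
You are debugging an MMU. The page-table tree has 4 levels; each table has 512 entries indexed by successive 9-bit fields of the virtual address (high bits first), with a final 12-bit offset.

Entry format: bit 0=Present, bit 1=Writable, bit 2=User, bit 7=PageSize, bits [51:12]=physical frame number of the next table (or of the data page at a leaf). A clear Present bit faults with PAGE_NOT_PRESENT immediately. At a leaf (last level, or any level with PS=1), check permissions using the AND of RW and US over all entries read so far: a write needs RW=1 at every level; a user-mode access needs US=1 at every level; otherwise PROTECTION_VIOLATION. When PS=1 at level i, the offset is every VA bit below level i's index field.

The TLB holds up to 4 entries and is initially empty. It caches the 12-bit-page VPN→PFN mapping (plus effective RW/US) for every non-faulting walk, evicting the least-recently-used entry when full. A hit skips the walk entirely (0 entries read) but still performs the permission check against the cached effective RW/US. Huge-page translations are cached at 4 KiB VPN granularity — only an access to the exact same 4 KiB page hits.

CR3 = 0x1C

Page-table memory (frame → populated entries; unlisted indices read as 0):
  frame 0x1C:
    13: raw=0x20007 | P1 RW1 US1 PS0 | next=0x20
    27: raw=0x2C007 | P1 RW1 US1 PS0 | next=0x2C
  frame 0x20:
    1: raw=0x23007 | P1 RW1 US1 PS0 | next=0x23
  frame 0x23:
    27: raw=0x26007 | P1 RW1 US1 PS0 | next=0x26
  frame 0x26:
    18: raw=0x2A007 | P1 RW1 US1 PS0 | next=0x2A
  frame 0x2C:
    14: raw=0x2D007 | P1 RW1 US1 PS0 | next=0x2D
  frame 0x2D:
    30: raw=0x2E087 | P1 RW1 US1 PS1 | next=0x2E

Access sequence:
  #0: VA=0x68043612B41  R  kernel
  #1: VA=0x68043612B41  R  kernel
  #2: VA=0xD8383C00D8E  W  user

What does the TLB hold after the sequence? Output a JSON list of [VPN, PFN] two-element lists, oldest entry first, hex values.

Per-access translation:
#0 VA=0x68043612B41 (r,kernel):
  [0] read 0x1C idx=13: raw=0x20007 flags P=1 W=1 U=1 S=0
  [1] read 0x20 idx=1: raw=0x23007 flags P=1 W=1 U=1 S=0
  [2] read 0x23 idx=27: raw=0x26007 flags P=1 W=1 U=1 S=0
  [3] read 0x26 idx=18: raw=0x2A007 flags P=1 W=1 U=1 S=0
  ⇒ phys 0x2AB41  [4 reads]
#1 VA=0x68043612B41 (r,kernel):
  TLB hit vpn=0x68043612 → PA=0x2AB41
#2 VA=0xD8383C00D8E (w,user):
  [0] read 0x1C idx=27: raw=0x2C007 flags P=1 W=1 U=1 S=0
  [1] read 0x2C idx=14: raw=0x2D007 flags P=1 W=1 U=1 S=0
  [2] read 0x2D idx=30: raw=0x2E087 flags P=1 W=1 U=1 S=1
  ⇒ phys 0x2ED8E (huge @L2)  [3 reads]

TLB: [["0x68043612", "0x2A"], ["0xD8383C00", "0x2E"]]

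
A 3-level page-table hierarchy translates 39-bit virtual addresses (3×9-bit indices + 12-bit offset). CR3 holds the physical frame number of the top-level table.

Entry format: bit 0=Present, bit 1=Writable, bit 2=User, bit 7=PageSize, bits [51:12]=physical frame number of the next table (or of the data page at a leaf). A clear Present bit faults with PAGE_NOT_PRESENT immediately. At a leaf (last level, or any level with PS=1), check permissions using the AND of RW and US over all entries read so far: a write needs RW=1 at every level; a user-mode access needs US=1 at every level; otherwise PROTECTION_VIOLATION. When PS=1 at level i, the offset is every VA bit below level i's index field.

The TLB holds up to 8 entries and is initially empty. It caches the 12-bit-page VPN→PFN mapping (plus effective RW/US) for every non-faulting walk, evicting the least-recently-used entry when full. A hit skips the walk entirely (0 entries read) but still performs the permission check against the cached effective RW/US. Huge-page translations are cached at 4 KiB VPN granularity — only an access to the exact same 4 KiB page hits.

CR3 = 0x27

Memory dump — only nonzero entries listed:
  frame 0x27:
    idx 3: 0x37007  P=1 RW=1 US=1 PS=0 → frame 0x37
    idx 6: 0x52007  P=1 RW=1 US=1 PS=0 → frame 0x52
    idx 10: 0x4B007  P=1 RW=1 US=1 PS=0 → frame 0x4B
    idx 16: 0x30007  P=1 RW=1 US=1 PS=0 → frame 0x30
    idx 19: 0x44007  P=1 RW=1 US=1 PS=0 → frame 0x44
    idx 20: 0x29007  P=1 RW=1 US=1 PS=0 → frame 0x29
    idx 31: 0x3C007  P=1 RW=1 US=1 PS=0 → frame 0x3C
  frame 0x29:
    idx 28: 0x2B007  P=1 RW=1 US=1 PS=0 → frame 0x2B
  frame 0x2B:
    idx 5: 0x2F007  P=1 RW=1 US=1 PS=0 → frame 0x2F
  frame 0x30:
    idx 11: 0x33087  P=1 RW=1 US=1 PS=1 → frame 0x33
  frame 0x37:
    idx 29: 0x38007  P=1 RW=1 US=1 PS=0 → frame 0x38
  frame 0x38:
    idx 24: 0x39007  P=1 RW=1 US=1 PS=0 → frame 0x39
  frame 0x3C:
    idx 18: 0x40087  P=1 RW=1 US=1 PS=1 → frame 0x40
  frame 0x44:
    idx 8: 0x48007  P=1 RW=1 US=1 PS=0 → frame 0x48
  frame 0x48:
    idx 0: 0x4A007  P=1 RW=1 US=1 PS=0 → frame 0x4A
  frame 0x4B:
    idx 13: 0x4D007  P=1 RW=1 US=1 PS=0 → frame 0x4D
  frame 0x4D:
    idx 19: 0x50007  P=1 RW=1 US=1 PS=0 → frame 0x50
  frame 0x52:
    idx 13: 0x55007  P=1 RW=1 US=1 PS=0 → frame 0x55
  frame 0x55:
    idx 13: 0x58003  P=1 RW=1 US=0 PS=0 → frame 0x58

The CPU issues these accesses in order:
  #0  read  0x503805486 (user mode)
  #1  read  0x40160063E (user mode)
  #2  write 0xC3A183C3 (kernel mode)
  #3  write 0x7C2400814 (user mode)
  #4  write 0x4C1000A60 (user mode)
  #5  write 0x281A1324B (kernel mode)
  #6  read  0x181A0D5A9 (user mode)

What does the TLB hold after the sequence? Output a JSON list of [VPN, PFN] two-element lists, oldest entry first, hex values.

Walk each access:
#0 VA=0x503805486 (r,user):
  L0: frame=0x27 idx=20 entry=0x29007 [P=1 RW=1 US=1 PS=0]
  L1: frame=0x29 idx=28 entry=0x2B007 [P=1 RW=1 US=1 PS=0]
  L2: frame=0x2B idx=5 entry=0x2F007 [P=1 RW=1 US=1 PS=0]
  → PA=0x2F486  (3 entries read)
#1 VA=0x40160063E (r,user):
  L0: frame=0x27 idx=16 entry=0x30007 [P=1 RW=1 US=1 PS=0]
  L1: frame=0x30 idx=11 entry=0x33087 [P=1 RW=1 US=1 PS=1]
  → PA=0x3363E (huge @L1)  (2 entries read)
#2 VA=0xC3A183C3 (w,kernel):
  L0: frame=0x27 idx=3 entry=0x37007 [P=1 RW=1 US=1 PS=0]
  L1: frame=0x37 idx=29 entry=0x38007 [P=1 RW=1 US=1 PS=0]
  L2: frame=0x38 idx=24 entry=0x39007 [P=1 RW=1 US=1 PS=0]
  → PA=0x393C3  (3 entries read)
#3 VA=0x7C2400814 (w,user):
  L0: frame=0x27 idx=31 entry=0x3C007 [P=1 RW=1 US=1 PS=0]
  L1: frame=0x3C idx=18 entry=0x40087 [P=1 RW=1 US=1 PS=1]
  → PA=0x40814 (huge @L1)  (2 entries read)
#4 VA=0x4C1000A60 (w,user):
  L0: frame=0x27 idx=19 entry=0x44007 [P=1 RW=1 US=1 PS=0]
  L1: frame=0x44 idx=8 entry=0x48007 [P=1 RW=1 US=1 PS=0]
  L2: frame=0x48 idx=0 entry=0x4A007 [P=1 RW=1 US=1 PS=0]
  → PA=0x4AA60  (3 entries read)
#5 VA=0x281A1324B (w,kernel):
  L0: frame=0x27 idx=10 entry=0x4B007 [P=1 RW=1 US=1 PS=0]
  L1: frame=0x4B idx=13 entry=0x4D007 [P=1 RW=1 US=1 PS=0]
  L2: frame=0x4D idx=19 entry=0x50007 [P=1 RW=1 US=1 PS=0]
  → PA=0x5024B  (3 entries read)
#6 VA=0x181A0D5A9 (r,user):
  L0: frame=0x27 idx=6 entry=0x52007 [P=1 RW=1 US=1 PS=0]
  L1: frame=0x52 idx=13 entry=0x55007 [P=1 RW=1 US=1 PS=0]
  L2: frame=0x55 idx=13 entry=0x58003 [P=1 RW=1 US=0 PS=0]
  ⇒ fault: PROTECTION_VIOLATION  — 3 lookups

TLB: [["0x503805", "0x2F"], ["0x401600", "0x33"], ["0xC3A18", "0x39"], ["0x7C2400", "0x40"], ["0x4C1000", "0x4A"], ["0x281A13", "0x50"]]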